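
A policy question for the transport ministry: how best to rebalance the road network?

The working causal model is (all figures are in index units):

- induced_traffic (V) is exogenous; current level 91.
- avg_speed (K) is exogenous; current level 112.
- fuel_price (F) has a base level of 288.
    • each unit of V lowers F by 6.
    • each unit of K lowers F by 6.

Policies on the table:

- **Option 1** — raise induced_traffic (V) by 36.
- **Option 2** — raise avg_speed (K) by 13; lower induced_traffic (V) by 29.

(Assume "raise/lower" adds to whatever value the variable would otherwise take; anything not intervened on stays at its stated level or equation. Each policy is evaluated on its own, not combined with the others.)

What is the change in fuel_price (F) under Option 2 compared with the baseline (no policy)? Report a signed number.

Baseline:
  V = 91
  K = 112
  F = 288 − 6·91 − 6·112 = -930
Option 2 (K + 13, V − 29):
  V = 91 − 29 = 62
  K = 112 + 13 = 125
  F = 288 − 6·62 − 6·125 = -834
Change in F: -834 − (-930) = 96

96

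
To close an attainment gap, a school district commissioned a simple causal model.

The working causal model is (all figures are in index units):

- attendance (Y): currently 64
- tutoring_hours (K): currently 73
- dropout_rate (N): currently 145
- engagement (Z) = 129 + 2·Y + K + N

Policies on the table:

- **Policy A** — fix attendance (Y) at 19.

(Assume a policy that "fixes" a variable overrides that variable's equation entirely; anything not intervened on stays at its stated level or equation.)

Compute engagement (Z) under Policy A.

385

Policy A (Y := 19):
  Y = 19
  K = 73
  N = 145
  Z = 129 + 2·19 + 73 + 145 = 385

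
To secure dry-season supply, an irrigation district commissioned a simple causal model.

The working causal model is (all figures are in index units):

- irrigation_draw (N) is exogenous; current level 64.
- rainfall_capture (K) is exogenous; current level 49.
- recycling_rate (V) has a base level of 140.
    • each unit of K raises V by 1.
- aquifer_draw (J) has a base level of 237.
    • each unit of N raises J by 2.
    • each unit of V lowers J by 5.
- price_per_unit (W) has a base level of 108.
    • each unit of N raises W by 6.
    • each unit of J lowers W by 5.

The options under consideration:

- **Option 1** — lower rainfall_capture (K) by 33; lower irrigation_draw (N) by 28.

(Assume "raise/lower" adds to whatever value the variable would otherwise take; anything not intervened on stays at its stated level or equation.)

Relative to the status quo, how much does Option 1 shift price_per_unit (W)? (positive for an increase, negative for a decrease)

Baseline:
  N = 64
  K = 49
  V = 140 + 49 = 189
  J = 237 + 2·64 − 5·189 = -580
  W = 108 + 6·64 − 5·(-580) = 3392
Option 1 (K − 33, N − 28):
  N = 64 − 28 = 36
  K = 49 − 33 = 16
  V = 140 + 16 = 156
  J = 237 + 2·36 − 5·156 = -471
  W = 108 + 6·36 − 5·(-471) = 2679
Change in W: 2679 − 3392 = -713

-713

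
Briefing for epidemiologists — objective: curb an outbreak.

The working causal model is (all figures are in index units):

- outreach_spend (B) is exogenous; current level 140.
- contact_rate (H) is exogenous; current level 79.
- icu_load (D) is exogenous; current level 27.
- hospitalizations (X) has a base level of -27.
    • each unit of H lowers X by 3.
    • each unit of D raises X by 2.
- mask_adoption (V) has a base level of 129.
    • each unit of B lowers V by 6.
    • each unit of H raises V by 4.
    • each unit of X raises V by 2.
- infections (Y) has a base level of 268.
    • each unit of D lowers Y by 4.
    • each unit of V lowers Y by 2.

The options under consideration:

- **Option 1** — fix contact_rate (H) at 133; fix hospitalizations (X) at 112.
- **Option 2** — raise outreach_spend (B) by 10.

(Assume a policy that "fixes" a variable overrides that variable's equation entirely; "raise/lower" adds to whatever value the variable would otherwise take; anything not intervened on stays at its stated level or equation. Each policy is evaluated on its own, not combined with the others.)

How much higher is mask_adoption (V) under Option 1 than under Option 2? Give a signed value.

Option 1 (H := 133, X := 112):
  B = 140
  H = 133
  D = 27
  X = 112
  V = 129 − 6·140 + 4·133 + 2·112 = 45
Option 2 (B + 10):
  B = 140 + 10 = 150
  H = 79
  D = 27
  X = -27 − 3·79 + 2·27 = -210
  V = 129 − 6·150 + 4·79 + 2·(-210) = -875
V: 45 − (-875) = 920

920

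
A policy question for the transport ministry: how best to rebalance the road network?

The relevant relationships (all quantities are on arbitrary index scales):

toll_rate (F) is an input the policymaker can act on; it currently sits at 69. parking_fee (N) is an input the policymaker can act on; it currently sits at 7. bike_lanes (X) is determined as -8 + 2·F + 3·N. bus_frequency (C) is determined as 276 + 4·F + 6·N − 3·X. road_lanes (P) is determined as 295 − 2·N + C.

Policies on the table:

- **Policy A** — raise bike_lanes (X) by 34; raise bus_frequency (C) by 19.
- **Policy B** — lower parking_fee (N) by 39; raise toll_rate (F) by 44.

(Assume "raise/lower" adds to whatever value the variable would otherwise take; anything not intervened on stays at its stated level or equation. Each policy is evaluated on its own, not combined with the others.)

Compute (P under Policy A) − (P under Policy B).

-190

Policy A (X + 34, C + 19):
  F = 69
  N = 7
  X = -8 + 2·69 + 3·7 (+34 from intervention) = 185
  C = 276 + 4·69 + 6·7 − 3·185 (+19 from intervention) = 58
  P = 295 − 2·7 + 58 = 339
Policy B (N − 39, F + 44):
  F = 69 + 44 = 113
  N = 7 − 39 = -32
  X = -8 + 2·113 + 3·(-32) = 122
  C = 276 + 4·113 + 6·(-32) − 3·122 = 170
  P = 295 − 2·(-32) + 170 = 529
P: 339 − 529 = -190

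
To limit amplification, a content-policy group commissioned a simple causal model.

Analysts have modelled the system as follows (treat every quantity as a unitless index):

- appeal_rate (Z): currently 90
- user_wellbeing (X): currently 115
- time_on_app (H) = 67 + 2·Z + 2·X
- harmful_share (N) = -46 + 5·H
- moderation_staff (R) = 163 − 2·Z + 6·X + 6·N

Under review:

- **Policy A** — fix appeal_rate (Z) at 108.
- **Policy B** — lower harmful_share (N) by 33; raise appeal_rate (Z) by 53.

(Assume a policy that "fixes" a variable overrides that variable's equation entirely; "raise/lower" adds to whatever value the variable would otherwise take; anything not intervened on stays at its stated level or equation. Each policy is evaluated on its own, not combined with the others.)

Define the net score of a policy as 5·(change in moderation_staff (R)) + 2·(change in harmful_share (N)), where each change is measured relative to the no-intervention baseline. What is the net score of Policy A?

5580

Baseline:
  Z = 90
  X = 115
  H = 67 + 2·90 + 2·115 = 477
  N = -46 + 5·477 = 2339
  R = 163 − 2·90 + 6·115 + 6·2339 = 14707
Policy A (Z := 108):
  Z = 108
  X = 115
  H = 67 + 2·108 + 2·115 = 513
  N = -46 + 5·513 = 2519
  R = 163 − 2·108 + 6·115 + 6·2519 = 15751
ΔR = 15751 − 14707 = 1044; ΔN = 2519 − 2339 = 180
Score = 5·1044 + 2·180 = 5580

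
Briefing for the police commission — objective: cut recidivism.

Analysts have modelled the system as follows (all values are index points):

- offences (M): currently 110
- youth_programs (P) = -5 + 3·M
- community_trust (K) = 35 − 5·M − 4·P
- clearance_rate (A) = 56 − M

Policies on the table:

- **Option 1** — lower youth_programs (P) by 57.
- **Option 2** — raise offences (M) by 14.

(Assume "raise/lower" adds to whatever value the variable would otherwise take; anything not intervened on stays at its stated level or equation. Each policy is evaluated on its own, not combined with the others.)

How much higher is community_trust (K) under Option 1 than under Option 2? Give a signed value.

Option 1 (P − 57):
  M = 110
  P = -5 + 3·110 (−57 from intervention) = 268
  K = 35 − 5·110 − 4·268 = -1587
Option 2 (M + 14):
  M = 110 + 14 = 124
  P = -5 + 3·124 = 367
  K = 35 − 5·124 − 4·367 = -2053
K: -1587 − (-2053) = 466

466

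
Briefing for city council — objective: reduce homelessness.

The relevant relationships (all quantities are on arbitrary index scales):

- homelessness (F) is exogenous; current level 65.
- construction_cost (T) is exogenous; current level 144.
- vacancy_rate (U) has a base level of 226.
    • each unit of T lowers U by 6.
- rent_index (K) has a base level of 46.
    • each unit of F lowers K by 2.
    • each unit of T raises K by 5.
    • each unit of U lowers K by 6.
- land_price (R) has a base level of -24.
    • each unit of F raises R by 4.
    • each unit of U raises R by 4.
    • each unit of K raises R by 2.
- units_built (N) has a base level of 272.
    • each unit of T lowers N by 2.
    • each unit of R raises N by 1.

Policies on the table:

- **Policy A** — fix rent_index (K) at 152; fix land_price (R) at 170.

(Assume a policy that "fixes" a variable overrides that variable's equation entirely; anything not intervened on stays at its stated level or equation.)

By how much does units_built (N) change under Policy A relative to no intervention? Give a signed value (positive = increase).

-6442

Baseline:
  F = 65
  T = 144
  U = 226 − 6·144 = -638
  K = 46 − 2·65 + 5·144 − 6·(-638) = 4464
  R = -24 + 4·65 + 4·(-638) + 2·4464 = 6612
  N = 272 − 2·144 + 6612 = 6596
Policy A (K := 152, R := 170):
  F = 65
  T = 144
  U = 226 − 6·144 = -638
  K = 152
  R = 170
  N = 272 − 2·144 + 170 = 154
Change in N: 154 − 6596 = -6442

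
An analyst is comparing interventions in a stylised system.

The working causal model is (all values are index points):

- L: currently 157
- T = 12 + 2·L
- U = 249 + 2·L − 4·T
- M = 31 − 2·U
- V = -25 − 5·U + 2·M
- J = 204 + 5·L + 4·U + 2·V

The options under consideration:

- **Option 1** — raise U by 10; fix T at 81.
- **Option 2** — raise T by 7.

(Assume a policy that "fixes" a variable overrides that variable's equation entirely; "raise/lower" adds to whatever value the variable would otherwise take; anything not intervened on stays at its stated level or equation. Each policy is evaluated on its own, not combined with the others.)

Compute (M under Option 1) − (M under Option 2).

-2036

Option 1 (U + 10, T := 81):
  L = 157
  T = 81
  U = 249 + 2·157 − 4·81 (+10 from intervention) = 249
  M = 31 − 2·249 = -467
Option 2 (T + 7):
  L = 157
  T = 12 + 2·157 (+7 from intervention) = 333
  U = 249 + 2·157 − 4·333 = -769
  M = 31 − 2·(-769) = 1569
M: -467 − 1569 = -2036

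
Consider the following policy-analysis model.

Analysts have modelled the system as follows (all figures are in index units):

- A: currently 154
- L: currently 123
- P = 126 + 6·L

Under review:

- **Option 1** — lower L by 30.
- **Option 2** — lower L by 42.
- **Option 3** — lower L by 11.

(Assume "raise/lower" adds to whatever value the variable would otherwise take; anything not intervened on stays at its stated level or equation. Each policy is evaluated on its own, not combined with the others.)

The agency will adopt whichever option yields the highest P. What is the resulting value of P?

798

Option 1 (L − 30):
  L = 123 − 30 = 93
  P = 126 + 6·93 = 684
Option 2 (L − 42):
  L = 123 − 42 = 81
  P = 126 + 6·81 = 612
Option 3 (L − 11):
  L = 123 − 11 = 112
  P = 126 + 6·112 = 798
Comparing — Option 1: P=684, Option 2: P=612, Option 3: P=798. Highest is 798 (Option 3).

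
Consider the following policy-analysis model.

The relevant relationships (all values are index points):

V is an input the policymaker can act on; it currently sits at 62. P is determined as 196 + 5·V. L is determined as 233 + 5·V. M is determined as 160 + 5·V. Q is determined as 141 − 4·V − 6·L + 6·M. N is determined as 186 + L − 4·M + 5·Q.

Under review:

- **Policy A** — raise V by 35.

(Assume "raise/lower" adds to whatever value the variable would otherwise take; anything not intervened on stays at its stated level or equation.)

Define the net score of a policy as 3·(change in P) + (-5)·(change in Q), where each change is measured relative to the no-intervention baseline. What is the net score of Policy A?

Baseline:
  V = 62
  P = 196 + 5·62 = 506
  L = 233 + 5·62 = 543
  M = 160 + 5·62 = 470
  Q = 141 − 4·62 − 6·543 + 6·470 = -545
Policy A (V + 35):
  V = 62 + 35 = 97
  P = 196 + 5·97 = 681
  L = 233 + 5·97 = 718
  M = 160 + 5·97 = 645
  Q = 141 − 4·97 − 6·718 + 6·645 = -685
ΔP = 681 − 506 = 175; ΔQ = -685 − (-545) = -140
Score = 3·175 + (-5)·(-140) = 1225

1225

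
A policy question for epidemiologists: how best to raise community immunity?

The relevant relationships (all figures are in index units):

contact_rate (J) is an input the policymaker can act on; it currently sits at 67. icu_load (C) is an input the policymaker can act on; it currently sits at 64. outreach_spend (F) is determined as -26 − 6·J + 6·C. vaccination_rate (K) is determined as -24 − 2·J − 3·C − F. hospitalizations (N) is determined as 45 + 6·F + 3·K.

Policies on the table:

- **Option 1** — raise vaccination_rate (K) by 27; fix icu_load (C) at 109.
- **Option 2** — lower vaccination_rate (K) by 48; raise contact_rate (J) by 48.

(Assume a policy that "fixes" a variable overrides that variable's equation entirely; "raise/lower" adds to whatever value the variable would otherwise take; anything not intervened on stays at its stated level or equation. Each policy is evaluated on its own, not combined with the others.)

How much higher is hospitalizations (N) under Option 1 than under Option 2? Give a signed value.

1782

Option 1 (K + 27, C := 109):
  J = 67
  C = 109
  F = -26 − 6·67 + 6·109 = 226
  K = -24 − 2·67 − 3·109 − 226 (+27 from intervention) = -684
  N = 45 + 6·226 + 3·(-684) = -651
Option 2 (K − 48, J + 48):
  J = 67 + 48 = 115
  C = 64
  F = -26 − 6·115 + 6·64 = -332
  K = -24 − 2·115 − 3·64 − (-332) (−48 from intervention) = -162
  N = 45 + 6·(-332) + 3·(-162) = -2433
N: -651 − (-2433) = 1782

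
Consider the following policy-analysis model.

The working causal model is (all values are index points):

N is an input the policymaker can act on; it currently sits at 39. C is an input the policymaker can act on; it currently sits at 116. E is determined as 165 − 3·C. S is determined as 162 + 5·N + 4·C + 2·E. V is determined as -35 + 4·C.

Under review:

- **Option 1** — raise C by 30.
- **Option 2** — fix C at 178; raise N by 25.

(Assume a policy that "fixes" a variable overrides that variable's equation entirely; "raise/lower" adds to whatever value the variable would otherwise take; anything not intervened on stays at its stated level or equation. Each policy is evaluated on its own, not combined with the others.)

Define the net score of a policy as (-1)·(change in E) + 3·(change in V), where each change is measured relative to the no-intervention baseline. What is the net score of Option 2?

Baseline:
  C = 116
  E = 165 − 3·116 = -183
  V = -35 + 4·116 = 429
Option 2 (C := 178, N + 25):
  C = 178
  E = 165 − 3·178 = -369
  V = -35 + 4·178 = 677
ΔE = -369 − (-183) = -186; ΔV = 677 − 429 = 248
Score = (-1)·(-186) + 3·248 = 930

930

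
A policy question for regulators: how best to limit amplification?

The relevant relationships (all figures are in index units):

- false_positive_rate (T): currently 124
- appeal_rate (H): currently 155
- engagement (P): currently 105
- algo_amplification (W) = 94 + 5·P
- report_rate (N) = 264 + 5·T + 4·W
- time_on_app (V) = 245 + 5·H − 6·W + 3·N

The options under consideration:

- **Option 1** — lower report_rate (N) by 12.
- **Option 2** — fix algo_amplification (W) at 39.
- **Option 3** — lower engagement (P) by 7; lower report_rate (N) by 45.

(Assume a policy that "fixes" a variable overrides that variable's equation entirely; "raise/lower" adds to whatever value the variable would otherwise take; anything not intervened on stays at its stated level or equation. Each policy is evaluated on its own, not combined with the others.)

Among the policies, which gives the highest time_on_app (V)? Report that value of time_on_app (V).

7350

Option 1 (N − 12):
  T = 124
  H = 155
  P = 105
  W = 94 + 5·105 = 619
  N = 264 + 5·124 + 4·619 (−12 from intervention) = 3348
  V = 245 + 5·155 − 6·619 + 3·3348 = 7350
Option 2 (W := 39):
  T = 124
  H = 155
  P = 105
  W = 39
  N = 264 + 5·124 + 4·39 = 1040
  V = 245 + 5·155 − 6·39 + 3·1040 = 3906
Option 3 (P − 7, N − 45):
  T = 124
  H = 155
  P = 105 − 7 = 98
  W = 94 + 5·98 = 584
  N = 264 + 5·124 + 4·584 (−45 from intervention) = 3175
  V = 245 + 5·155 − 6·584 + 3·3175 = 7041
Comparing — Option 1: V=7350, Option 2: V=3906, Option 3: V=7041. Highest is 7350 (Option 1).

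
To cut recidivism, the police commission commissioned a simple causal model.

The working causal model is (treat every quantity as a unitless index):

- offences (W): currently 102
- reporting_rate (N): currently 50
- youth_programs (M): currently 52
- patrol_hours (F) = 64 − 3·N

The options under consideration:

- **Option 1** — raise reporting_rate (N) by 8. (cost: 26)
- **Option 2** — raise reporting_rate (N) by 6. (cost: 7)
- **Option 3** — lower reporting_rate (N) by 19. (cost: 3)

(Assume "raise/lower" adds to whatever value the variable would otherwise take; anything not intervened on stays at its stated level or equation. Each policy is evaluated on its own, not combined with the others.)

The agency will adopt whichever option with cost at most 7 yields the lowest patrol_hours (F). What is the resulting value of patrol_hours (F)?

-104

Option 2 (N + 6):
  N = 50 + 6 = 56
  F = 64 − 3·56 = -104
Option 3 (N − 19):
  N = 50 − 19 = 31
  F = 64 − 3·31 = -29
Comparing — Option 2: F=-104, Option 3: F=-29. Lowest is -104 (Option 2).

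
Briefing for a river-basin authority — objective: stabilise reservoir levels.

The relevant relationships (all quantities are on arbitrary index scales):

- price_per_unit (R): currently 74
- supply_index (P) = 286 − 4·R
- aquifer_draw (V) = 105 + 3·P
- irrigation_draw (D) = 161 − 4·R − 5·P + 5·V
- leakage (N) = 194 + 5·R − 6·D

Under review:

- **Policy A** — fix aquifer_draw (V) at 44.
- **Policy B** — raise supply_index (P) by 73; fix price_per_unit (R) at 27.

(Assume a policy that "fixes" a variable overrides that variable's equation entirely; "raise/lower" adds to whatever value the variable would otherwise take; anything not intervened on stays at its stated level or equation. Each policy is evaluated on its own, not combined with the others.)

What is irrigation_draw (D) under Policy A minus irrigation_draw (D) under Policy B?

-2953

Policy A (V := 44):
  R = 74
  P = 286 − 4·74 = -10
  V = 44
  D = 161 − 4·74 − 5·(-10) + 5·44 = 135
Policy B (P + 73, R := 27):
  R = 27
  P = 286 − 4·27 (+73 from intervention) = 251
  V = 105 + 3·251 = 858
  D = 161 − 4·27 − 5·251 + 5·858 = 3088
D: 135 − 3088 = -2953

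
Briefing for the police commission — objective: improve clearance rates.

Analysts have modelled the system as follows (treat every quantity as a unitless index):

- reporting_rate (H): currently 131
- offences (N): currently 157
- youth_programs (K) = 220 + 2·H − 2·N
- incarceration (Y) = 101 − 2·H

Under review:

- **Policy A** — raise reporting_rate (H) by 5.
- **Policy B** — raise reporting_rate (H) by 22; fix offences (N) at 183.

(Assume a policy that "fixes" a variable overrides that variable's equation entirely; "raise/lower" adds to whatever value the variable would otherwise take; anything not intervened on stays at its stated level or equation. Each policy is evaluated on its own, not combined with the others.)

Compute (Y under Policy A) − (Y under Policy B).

Policy A (H + 5):
  H = 131 + 5 = 136
  Y = 101 − 2·136 = -171
Policy B (H + 22, N := 183):
  H = 131 + 22 = 153
  Y = 101 − 2·153 = -205
Y: -171 − (-205) = 34

34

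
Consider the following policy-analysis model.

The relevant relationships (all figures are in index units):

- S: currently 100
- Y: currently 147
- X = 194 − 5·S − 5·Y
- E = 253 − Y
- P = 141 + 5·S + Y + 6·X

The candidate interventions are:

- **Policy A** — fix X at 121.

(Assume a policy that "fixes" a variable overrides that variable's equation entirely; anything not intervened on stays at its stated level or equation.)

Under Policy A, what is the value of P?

Policy A (X := 121):
  S = 100
  Y = 147
  X = 121
  P = 141 + 5·100 + 147 + 6·121 = 1514

1514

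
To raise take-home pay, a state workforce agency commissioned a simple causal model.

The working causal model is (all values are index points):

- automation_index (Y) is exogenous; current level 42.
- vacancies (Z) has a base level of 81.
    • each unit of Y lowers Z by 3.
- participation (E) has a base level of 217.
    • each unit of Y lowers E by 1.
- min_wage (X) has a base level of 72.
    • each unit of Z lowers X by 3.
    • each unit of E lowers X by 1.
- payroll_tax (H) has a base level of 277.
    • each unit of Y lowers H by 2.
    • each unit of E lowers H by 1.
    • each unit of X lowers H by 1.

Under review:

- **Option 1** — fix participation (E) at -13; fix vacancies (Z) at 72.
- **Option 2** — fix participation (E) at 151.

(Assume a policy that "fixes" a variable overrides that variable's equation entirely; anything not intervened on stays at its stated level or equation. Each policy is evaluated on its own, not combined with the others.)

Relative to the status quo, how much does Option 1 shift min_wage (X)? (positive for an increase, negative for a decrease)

-163

Baseline:
  Y = 42
  Z = 81 − 3·42 = -45
  E = 217 − 42 = 175
  X = 72 − 3·(-45) − 175 = 32
Option 1 (E := -13, Z := 72):
  Y = 42
  Z = 72
  E = -13
  X = 72 − 3·72 − (-13) = -131
Change in X: -131 − 32 = -163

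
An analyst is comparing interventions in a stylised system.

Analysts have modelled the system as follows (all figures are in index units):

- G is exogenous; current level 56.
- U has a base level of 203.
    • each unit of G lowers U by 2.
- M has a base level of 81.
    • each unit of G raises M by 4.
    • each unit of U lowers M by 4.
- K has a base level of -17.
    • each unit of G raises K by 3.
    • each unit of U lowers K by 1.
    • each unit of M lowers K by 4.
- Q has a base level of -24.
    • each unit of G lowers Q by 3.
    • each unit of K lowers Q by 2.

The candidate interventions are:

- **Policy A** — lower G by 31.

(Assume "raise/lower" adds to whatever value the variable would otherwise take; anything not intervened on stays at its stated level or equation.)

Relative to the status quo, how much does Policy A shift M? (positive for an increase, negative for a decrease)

-372

Baseline:
  G = 56
  U = 203 − 2·56 = 91
  M = 81 + 4·56 − 4·91 = -59
Policy A (G − 31):
  G = 56 − 31 = 25
  U = 203 − 2·25 = 153
  M = 81 + 4·25 − 4·153 = -431
Change in M: -431 − (-59) = -372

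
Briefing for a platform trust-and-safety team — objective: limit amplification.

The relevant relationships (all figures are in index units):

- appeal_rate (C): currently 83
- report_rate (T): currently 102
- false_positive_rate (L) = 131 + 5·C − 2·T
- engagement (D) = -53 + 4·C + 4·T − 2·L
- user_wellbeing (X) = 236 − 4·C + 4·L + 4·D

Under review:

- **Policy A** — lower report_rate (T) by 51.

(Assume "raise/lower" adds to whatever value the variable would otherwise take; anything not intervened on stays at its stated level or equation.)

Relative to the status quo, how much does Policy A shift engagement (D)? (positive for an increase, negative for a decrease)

Baseline:
  C = 83
  T = 102
  L = 131 + 5·83 − 2·102 = 342
  D = -53 + 4·83 + 4·102 − 2·342 = 3
Policy A (T − 51):
  C = 83
  T = 102 − 51 = 51
  L = 131 + 5·83 − 2·51 = 444
  D = -53 + 4·83 + 4·51 − 2·444 = -405
Change in D: -405 − 3 = -408

-408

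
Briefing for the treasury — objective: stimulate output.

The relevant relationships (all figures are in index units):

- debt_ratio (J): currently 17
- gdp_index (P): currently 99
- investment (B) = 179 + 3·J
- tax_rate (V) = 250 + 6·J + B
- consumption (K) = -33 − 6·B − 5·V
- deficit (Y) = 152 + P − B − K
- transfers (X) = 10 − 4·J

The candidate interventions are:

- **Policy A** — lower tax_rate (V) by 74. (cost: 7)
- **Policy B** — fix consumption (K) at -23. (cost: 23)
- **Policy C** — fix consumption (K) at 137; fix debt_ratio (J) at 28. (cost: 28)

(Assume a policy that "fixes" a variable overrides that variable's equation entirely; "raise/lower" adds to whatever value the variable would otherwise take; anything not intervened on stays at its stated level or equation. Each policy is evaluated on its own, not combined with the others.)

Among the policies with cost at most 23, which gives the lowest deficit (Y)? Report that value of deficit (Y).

Policy A (V − 74):
  J = 17
  P = 99
  B = 179 + 3·17 = 230
  V = 250 + 6·17 + 230 (−74 from intervention) = 508
  K = -33 − 6·230 − 5·508 = -3953
  Y = 152 + 99 − 230 − (-3953) = 3974
Policy B (K := -23):
  J = 17
  P = 99
  B = 179 + 3·17 = 230
  V = 250 + 6·17 + 230 = 582
  K = -23
  Y = 152 + 99 − 230 − (-23) = 44
Comparing — Policy A: Y=3974, Policy B: Y=44. Lowest is 44 (Policy B).

44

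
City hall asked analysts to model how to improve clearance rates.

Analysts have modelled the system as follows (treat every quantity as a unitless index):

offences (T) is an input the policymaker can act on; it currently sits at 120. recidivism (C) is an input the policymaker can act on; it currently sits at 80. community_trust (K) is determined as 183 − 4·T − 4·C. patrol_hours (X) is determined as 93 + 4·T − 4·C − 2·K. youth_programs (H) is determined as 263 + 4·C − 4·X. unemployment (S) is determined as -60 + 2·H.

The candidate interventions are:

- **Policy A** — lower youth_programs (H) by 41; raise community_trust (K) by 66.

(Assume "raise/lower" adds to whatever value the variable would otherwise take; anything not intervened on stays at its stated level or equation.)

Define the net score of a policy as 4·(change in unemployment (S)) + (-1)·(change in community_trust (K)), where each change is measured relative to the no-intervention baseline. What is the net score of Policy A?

Baseline:
  T = 120
  C = 80
  K = 183 − 4·120 − 4·80 = -617
  X = 93 + 4·120 − 4·80 − 2·(-617) = 1487
  H = 263 + 4·80 − 4·1487 = -5365
  S = -60 + 2·(-5365) = -10790
Policy A (H − 41, K + 66):
  T = 120
  C = 80
  K = 183 − 4·120 − 4·80 (+66 from intervention) = -551
  X = 93 + 4·120 − 4·80 − 2·(-551) = 1355
  H = 263 + 4·80 − 4·1355 (−41 from intervention) = -4878
  S = -60 + 2·(-4878) = -9816
ΔS = -9816 − (-10790) = 974; ΔK = -551 − (-617) = 66
Score = 4·974 + (-1)·66 = 3830

3830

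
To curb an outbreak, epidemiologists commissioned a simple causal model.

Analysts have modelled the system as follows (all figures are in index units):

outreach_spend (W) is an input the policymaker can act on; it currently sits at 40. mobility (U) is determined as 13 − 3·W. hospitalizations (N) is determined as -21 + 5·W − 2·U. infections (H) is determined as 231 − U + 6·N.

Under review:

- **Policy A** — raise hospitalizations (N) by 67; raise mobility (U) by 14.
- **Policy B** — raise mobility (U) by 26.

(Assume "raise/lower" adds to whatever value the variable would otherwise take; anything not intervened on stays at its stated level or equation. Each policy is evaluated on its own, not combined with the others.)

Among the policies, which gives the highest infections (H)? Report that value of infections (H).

2916

Policy A (N + 67, U + 14):
  W = 40
  U = 13 − 3·40 (+14 from intervention) = -93
  N = -21 + 5·40 − 2·(-93) (+67 from intervention) = 432
  H = 231 − (-93) + 6·432 = 2916
Policy B (U + 26):
  W = 40
  U = 13 − 3·40 (+26 from intervention) = -81
  N = -21 + 5·40 − 2·(-81) = 341
  H = 231 − (-81) + 6·341 = 2358
Comparing — Policy A: H=2916, Policy B: H=2358. Highest is 2916 (Policy A).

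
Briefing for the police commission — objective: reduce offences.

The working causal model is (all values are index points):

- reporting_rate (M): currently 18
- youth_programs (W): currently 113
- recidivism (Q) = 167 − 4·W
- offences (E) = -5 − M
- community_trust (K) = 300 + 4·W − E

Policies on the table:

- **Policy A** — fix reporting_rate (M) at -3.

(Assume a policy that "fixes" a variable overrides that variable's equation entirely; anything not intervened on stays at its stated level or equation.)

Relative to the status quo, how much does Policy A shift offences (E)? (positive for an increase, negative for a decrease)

Baseline:
  M = 18
  E = -5 − 18 = -23
Policy A (M := -3):
  M = -3
  E = -5 − (-3) = -2
Change in E: -2 − (-23) = 21

21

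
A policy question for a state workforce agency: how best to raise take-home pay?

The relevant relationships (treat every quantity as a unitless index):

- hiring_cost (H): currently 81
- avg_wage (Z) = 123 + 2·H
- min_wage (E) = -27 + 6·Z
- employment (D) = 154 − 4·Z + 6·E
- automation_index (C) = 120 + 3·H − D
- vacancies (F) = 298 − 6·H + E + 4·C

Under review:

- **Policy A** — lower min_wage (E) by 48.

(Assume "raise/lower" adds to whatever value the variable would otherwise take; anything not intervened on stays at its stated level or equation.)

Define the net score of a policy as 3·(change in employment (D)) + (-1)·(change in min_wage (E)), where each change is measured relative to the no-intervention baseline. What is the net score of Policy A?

-816

Baseline:
  H = 81
  Z = 123 + 2·81 = 285
  E = -27 + 6·285 = 1683
  D = 154 − 4·285 + 6·1683 = 9112
Policy A (E − 48):
  H = 81
  Z = 123 + 2·81 = 285
  E = -27 + 6·285 (−48 from intervention) = 1635
  D = 154 − 4·285 + 6·1635 = 8824
ΔD = 8824 − 9112 = -288; ΔE = 1635 − 1683 = -48
Score = 3·(-288) + (-1)·(-48) = -816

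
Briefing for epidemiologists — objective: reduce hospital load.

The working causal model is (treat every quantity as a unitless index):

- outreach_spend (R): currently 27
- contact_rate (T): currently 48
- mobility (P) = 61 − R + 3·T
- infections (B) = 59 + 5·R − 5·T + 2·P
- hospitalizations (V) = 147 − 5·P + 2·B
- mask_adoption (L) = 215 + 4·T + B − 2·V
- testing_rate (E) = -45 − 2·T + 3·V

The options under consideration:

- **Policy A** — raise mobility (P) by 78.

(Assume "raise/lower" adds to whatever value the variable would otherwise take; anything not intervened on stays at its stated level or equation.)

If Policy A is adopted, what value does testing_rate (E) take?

Policy A (P + 78):
  R = 27
  T = 48
  P = 61 − 27 + 3·48 (+78 from intervention) = 256
  B = 59 + 5·27 − 5·48 + 2·256 = 466
  V = 147 − 5·256 + 2·466 = -201
  E = -45 − 2·48 + 3·(-201) = -744

-744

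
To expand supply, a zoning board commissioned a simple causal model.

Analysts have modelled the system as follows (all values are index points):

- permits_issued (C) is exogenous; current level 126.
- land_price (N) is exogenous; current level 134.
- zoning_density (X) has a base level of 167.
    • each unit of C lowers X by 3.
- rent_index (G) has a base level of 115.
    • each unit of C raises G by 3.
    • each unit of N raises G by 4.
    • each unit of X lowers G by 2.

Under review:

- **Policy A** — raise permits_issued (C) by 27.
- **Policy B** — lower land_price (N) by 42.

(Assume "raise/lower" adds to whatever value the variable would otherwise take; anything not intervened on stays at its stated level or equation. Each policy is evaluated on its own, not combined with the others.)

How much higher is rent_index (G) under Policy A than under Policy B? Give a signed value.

411

Policy A (C + 27):
  C = 126 + 27 = 153
  N = 134
  X = 167 − 3·153 = -292
  G = 115 + 3·153 + 4·134 − 2·(-292) = 1694
Policy B (N − 42):
  C = 126
  N = 134 − 42 = 92
  X = 167 − 3·126 = -211
  G = 115 + 3·126 + 4·92 − 2·(-211) = 1283
G: 1694 − 1283 = 411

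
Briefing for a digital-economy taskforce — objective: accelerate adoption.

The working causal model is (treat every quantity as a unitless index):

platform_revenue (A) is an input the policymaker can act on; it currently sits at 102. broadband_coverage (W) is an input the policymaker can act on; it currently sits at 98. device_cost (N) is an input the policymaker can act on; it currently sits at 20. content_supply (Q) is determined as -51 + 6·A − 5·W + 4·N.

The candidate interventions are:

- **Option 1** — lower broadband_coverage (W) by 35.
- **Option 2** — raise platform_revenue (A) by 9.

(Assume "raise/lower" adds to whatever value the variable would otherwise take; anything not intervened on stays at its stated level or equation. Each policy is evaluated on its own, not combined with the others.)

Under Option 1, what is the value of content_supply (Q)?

Option 1 (W − 35):
  A = 102
  W = 98 − 35 = 63
  N = 20
  Q = -51 + 6·102 − 5·63 + 4·20 = 326

326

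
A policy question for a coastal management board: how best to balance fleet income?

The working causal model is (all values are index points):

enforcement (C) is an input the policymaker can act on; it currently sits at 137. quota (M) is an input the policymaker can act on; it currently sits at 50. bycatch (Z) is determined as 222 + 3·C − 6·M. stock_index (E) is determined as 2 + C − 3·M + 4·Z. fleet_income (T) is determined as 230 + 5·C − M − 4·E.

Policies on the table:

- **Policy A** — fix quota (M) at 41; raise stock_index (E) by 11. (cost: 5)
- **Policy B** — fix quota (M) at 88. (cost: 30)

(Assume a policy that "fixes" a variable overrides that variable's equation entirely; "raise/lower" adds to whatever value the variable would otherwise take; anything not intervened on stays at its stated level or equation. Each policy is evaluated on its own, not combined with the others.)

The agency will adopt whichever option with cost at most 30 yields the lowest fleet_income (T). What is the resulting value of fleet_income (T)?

-5426

Policy A (M := 41, E + 11):
  C = 137
  M = 41
  Z = 222 + 3·137 − 6·41 = 387
  E = 2 + 137 − 3·41 + 4·387 (+11 from intervention) = 1575
  T = 230 + 5·137 − 41 − 4·1575 = -5426
Policy B (M := 88):
  C = 137
  M = 88
  Z = 222 + 3·137 − 6·88 = 105
  E = 2 + 137 − 3·88 + 4·105 = 295
  T = 230 + 5·137 − 88 − 4·295 = -353
Comparing — Policy A: T=-5426, Policy B: T=-353. Lowest is -5426 (Policy A).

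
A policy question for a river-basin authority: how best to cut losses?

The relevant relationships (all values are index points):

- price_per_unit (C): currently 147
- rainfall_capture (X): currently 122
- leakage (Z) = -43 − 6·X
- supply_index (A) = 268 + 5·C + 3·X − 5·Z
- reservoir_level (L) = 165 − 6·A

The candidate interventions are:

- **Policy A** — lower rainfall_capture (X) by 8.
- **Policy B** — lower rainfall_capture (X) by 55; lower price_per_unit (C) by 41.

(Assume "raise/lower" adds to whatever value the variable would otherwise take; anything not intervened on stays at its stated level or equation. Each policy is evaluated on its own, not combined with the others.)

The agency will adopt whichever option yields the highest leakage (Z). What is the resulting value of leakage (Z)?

Policy A (X − 8):
  X = 122 − 8 = 114
  Z = -43 − 6·114 = -727
Policy B (X − 55, C − 41):
  X = 122 − 55 = 67
  Z = -43 − 6·67 = -445
Comparing — Policy A: Z=-727, Policy B: Z=-445. Highest is -445 (Policy B).

-445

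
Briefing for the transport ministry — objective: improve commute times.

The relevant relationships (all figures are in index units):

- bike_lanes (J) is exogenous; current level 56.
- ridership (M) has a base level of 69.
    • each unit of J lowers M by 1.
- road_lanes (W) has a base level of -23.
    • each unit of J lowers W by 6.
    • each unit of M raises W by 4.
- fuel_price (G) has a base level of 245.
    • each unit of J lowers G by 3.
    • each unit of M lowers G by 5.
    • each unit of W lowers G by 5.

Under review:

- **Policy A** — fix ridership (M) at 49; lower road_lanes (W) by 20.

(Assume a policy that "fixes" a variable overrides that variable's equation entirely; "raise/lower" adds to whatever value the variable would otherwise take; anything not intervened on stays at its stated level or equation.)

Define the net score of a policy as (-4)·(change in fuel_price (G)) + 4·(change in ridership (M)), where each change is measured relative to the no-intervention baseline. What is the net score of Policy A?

3344

Baseline:
  J = 56
  M = 69 − 56 = 13
  W = -23 − 6·56 + 4·13 = -307
  G = 245 − 3·56 − 5·13 − 5·(-307) = 1547
Policy A (M := 49, W − 20):
  J = 56
  M = 49
  W = -23 − 6·56 + 4·49 (−20 from intervention) = -183
  G = 245 − 3·56 − 5·49 − 5·(-183) = 747
ΔG = 747 − 1547 = -800; ΔM = 49 − 13 = 36
Score = (-4)·(-800) + 4·36 = 3344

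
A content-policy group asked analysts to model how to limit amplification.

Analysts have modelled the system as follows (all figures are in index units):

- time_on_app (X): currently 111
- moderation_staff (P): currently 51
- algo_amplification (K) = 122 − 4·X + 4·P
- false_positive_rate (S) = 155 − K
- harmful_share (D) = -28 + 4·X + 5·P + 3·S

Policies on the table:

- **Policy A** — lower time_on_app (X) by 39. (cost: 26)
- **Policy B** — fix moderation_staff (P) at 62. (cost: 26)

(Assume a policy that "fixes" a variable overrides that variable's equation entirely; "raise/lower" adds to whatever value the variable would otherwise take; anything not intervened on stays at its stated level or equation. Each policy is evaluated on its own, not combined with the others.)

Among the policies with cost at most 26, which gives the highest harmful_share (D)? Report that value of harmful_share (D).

Policy A (X − 39):
  X = 111 − 39 = 72
  P = 51
  K = 122 − 4·72 + 4·51 = 38
  S = 155 − 38 = 117
  D = -28 + 4·72 + 5·51 + 3·117 = 866
Policy B (P := 62):
  X = 111
  P = 62
  K = 122 − 4·111 + 4·62 = -74
  S = 155 − (-74) = 229
  D = -28 + 4·111 + 5·62 + 3·229 = 1413
Comparing — Policy A: D=866, Policy B: D=1413. Highest is 1413 (Policy B).

1413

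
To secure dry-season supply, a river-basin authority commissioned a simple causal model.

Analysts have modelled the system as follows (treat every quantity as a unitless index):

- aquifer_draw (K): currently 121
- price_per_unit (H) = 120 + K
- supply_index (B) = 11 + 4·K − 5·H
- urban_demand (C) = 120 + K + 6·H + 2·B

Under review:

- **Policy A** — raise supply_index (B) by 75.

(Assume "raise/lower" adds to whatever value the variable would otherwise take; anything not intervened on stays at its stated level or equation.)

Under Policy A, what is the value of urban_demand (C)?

Policy A (B + 75):
  K = 121
  H = 120 + 121 = 241
  B = 11 + 4·121 − 5·241 (+75 from intervention) = -635
  C = 120 + 121 + 6·241 + 2·(-635) = 417

417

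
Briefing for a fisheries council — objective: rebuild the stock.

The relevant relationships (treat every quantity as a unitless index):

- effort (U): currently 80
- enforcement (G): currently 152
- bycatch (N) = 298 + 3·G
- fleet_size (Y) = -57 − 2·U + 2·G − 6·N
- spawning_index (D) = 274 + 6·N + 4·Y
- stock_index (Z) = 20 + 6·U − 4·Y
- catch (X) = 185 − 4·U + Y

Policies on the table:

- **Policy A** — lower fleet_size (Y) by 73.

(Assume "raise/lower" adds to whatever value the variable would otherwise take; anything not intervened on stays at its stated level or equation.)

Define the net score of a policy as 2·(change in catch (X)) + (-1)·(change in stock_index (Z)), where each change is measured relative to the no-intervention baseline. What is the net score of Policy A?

Baseline:
  U = 80
  G = 152
  N = 298 + 3·152 = 754
  Y = -57 − 2·80 + 2·152 − 6·754 = -4437
  Z = 20 + 6·80 − 4·(-4437) = 18248
  X = 185 − 4·80 + (-4437) = -4572
Policy A (Y − 73):
  U = 80
  G = 152
  N = 298 + 3·152 = 754
  Y = -57 − 2·80 + 2·152 − 6·754 (−73 from intervention) = -4510
  Z = 20 + 6·80 − 4·(-4510) = 18540
  X = 185 − 4·80 + (-4510) = -4645
ΔX = -4645 − (-4572) = -73; ΔZ = 18540 − 18248 = 292
Score = 2·(-73) + (-1)·292 = -438

-438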